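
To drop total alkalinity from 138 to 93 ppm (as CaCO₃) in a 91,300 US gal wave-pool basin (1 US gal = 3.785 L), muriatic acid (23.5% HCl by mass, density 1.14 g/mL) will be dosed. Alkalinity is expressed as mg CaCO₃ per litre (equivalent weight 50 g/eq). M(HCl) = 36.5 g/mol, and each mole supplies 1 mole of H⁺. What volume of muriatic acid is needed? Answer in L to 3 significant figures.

42.4 L

Volume: 91,300 US gal × 3.785 L/gal = 345,570 L.
Alkalinity to neutralize: (138 − 93) = 45 mg/L as CaCO₃ × 345,570 L = 15,550 g as CaCO₃.
Equivalents of H⁺ required: 15,550 ÷ 50 g/eq = 311 eq = 311 mol HCl.
Mass of HCl: 311 × 36.5 = 11,350 g.
Mass of 23.5% solution: 11,350 / 0.235 = 48,310 g.
Volume: 48,310 g ÷ 1.14 g/mL = 42,370 mL.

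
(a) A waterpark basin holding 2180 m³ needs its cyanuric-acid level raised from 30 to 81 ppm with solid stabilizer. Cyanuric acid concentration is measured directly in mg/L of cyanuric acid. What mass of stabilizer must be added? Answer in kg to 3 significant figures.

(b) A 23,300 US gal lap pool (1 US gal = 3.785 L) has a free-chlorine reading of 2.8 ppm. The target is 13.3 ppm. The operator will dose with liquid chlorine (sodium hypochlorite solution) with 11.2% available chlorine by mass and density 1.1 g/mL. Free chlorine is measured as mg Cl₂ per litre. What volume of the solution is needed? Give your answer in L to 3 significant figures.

(a) 111 kg; (b) 7.52 L

(a) Volume: 2180 m³ = 2,180,000 L.
(a) CYA to add: (81 − 30) = 51 mg/L × 2,180,000 L = 111,200 g cyanuric acid.

(b) Volume: 23,300 US gal × 3.785 L/gal = 88,190 L.
(b) Chlorine deficit: 13.3 − 2.8 = 10.5 ppm = 10.5 mg/L as Cl₂.
(b) Cl₂ equivalent needed: 10.5 mg/L × 88,190 L = 926,000 mg = 926 g.
(b) Product at 11.2% available chlorine: 926 / 0.112 = 8268 g.
(b) Volume at density 1.1 g/mL: 8268 g ÷ 1.1 g/mL = 7516 mL.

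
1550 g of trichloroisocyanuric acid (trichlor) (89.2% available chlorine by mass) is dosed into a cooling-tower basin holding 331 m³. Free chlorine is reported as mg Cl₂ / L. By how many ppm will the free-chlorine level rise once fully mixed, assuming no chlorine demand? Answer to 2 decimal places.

Volume: 331 m³ = 331,000 L.
Available chlorine delivered: 1550 g × 0.892 = 1383 g as Cl₂.
Concentration rise: 1383 g / 331,000 L = 4.177 mg/L = 4.18 ppm.

4.18 ppm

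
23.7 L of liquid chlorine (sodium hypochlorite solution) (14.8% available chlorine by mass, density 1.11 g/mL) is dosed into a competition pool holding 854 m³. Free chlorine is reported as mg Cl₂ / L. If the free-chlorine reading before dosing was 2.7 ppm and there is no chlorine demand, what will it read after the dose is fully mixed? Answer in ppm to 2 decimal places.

Volume: 854 m³ = 854,000 L.
Mass of solution: 23.7 L × 1000 mL/L × 1.11 g/mL = 26,310 g.
Available chlorine delivered: 26,310 g × 0.148 = 3893 g as Cl₂.
Concentration rise: 3893 g / 854,000 L = 4.559 mg/L = 4.56 ppm.
Final FC: 2.7 + 4.56 = 7.26 ppm.

7.26 ppm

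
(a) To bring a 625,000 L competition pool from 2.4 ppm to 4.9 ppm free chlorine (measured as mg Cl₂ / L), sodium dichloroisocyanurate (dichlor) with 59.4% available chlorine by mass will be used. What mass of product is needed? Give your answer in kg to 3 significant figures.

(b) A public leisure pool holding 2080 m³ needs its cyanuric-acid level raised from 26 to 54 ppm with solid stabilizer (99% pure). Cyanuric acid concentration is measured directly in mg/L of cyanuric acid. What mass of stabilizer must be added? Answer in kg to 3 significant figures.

(a) 2.63 kg; (b) 58.8 kg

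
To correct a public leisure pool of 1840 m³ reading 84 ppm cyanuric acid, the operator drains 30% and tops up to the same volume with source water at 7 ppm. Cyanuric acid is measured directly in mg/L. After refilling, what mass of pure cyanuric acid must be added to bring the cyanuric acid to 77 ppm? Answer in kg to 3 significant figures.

29.6 kg

Volume: 1840 m³ = 1,840,000 L.
After draining 30% and refilling: 84 × 0.70 + 7 × 0.30 = 60.9 ppm.
Deficit to target: 77 − 60.9 = 16.1 mg/L.
Mass: 16.1 mg/L × 1,840,000 L = 29,620 g cyanuric acid.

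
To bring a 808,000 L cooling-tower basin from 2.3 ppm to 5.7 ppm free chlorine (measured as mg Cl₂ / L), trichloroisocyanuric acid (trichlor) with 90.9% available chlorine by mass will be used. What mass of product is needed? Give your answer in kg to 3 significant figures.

Chlorine deficit: 5.7 − 2.3 = 3.4 ppm = 3.4 mg/L as Cl₂.
Cl₂ equivalent needed: 3.4 mg/L × 808,000 L = 2,747,000 mg = 2747 g.
Product at 90.9% available chlorine: 2747 / 0.909 = 3022 g.

3.02 kg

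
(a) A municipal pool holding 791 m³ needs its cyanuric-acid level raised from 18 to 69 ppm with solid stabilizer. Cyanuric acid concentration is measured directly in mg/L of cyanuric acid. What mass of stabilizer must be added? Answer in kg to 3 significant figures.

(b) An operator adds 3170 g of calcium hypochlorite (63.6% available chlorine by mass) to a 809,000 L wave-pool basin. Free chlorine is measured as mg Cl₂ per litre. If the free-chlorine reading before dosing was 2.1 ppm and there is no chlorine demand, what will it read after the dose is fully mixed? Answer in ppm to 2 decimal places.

(a) 40.3 kg; (b) 4.59 ppm

(a) Volume: 791 m³ = 791,000 L.
(a) CYA to add: (69 − 18) = 51 mg/L × 791,000 L = 40,340 g cyanuric acid.

(b) Available chlorine delivered: 3170 g × 0.636 = 2016 g as Cl₂.
(b) Concentration rise: 2016 g / 809,000 L = 2.492 mg/L = 2.49 ppm.
(b) Final FC: 2.1 + 2.49 = 4.59 ppm.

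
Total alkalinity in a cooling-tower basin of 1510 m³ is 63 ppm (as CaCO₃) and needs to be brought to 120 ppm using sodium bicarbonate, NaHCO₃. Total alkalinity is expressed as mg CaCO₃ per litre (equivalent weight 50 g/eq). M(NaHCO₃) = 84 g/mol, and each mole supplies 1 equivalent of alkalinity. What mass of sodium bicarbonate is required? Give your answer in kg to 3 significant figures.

145 kg

Volume: 1510 m³ = 1,510,000 L.
Alkalinity to add: (120 − 63) = 57 mg/L as CaCO₃ × 1,510,000 L = 86,070 g as CaCO₃.
Equivalents: 86,070 g ÷ 50 g/eq = 1721 eq.
NaHCO₃ supplies 1 eq per mole → 1721 mol.
Mass: 1721 mol × 84 g/mol = 144,600 g.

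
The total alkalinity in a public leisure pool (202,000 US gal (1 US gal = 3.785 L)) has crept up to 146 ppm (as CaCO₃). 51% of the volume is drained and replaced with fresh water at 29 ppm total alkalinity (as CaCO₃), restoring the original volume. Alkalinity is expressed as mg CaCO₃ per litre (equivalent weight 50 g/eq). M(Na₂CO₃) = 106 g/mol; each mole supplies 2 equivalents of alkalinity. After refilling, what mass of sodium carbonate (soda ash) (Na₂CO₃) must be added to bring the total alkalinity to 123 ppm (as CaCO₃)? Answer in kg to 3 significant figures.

29.7 kg

Volume: 202,000 US gal × 3.785 L/gal = 764,570 L.
After draining 51% and refilling: 146 × 0.49 + 29 × 0.51 = 86.33 ppm.
Deficit to target: 123 − 86.33 = 36.67 mg/L.
As CaCO₃: 36.67 mg/L × 764,570 L = 28,040 g; ÷ 50 g/eq ÷ 2 = 280.4 mol Na₂CO₃.
Mass: 280.4 × 106 = 29,720 g.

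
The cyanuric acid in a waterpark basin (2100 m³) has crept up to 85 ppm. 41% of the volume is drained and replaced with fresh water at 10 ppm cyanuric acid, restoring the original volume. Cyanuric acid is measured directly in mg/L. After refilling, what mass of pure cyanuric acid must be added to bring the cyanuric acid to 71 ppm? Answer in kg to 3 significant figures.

35.2 kg

Volume: 2100 m³ = 2,100,000 L.
After draining 41% and refilling: 85 × 0.59 + 10 × 0.41 = 54.25 ppm.
Deficit to target: 71 − 54.25 = 16.75 mg/L.
Mass: 16.75 mg/L × 2,100,000 L = 35,170 g cyanuric acid.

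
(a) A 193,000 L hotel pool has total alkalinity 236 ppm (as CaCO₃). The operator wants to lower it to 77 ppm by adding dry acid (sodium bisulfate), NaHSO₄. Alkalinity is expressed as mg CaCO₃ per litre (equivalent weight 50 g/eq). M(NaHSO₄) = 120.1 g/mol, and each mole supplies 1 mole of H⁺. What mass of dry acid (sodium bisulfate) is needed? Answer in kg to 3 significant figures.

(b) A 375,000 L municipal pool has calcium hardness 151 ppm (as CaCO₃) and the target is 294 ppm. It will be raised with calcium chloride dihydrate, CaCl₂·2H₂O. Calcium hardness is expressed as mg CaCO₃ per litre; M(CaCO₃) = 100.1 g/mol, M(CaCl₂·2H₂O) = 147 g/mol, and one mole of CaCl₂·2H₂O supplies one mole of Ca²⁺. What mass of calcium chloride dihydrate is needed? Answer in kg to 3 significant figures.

(a) 73.7 kg; (b) 78.8 kg

(a) Alkalinity to neutralize: (236 − 77) = 159 mg/L as CaCO₃ × 193,000 L = 30,690 g as CaCO₃.
(a) Equivalents of H⁺ required: 30,690 ÷ 50 g/eq = 613.7 eq = 613.7 mol NaHSO₄.
(a) Mass of NaHSO₄: 613.7 × 120.1 = 73,710 g.

(b) Hardness to add: (294 − 151) = 143 mg/L as CaCO₃ × 375,000 L = 53,620 g as CaCO₃.
(b) Moles of Ca²⁺ (1 mol Ca²⁺ ≡ 1 mol CaCO₃): 53,620 / 100.1 g/mol = 535.7 mol.
(b) Mass of CaCl₂·2H₂O: 535.7 × 147 = 78,750 g.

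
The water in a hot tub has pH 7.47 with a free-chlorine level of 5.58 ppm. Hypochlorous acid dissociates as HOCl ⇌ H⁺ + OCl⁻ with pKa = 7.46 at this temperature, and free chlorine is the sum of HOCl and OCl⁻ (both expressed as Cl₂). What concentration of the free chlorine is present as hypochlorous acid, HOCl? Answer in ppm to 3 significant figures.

2.76 ppm

[OCl⁻]/[HOCl] = 10^(pH − pKa) = 10^(7.47 − 7.46) = 10^0.01 = 1.023.
Fraction as HOCl = 1 / (1 + 1.023) = 0.4942.
HOCl = 0.4942 × 5.58 ppm = 2.758 ppm.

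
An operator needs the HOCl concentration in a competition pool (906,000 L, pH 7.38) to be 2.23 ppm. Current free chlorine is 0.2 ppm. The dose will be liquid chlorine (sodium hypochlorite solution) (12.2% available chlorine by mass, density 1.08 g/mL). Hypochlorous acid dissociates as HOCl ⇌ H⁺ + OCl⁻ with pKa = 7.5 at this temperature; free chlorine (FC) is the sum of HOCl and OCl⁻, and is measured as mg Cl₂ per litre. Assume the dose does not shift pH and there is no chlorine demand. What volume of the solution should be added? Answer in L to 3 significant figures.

[OCl⁻]/[HOCl] = 10^(pH − pKa) = 10^(7.38 − 7.5) = 0.7586; fraction as HOCl = 1/(1 + 0.7586) = 0.5686.
Free chlorine required for 2.23 ppm HOCl: 2.23 / 0.5686 = 3.922 ppm.
FC to add: 3.922 − 0.2 = 3.722 mg/L as Cl₂.
Cl₂ equivalent: 3.722 mg/L × 906,000 L = 3372 g.
Product at 12.2% available Cl: 3372 / 0.122 = 27,640 g.
Volume: 27,640 g ÷ 1.08 g/mL = 25,590 mL.

25.6 L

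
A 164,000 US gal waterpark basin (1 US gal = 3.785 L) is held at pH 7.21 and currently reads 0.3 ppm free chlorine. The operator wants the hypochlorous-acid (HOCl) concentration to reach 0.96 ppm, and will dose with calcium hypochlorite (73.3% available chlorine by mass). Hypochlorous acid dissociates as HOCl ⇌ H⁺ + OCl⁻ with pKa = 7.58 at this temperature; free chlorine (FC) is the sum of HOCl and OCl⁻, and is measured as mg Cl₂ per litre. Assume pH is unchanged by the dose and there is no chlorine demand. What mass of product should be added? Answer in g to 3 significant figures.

Volume: 164,000 US gal × 3.785 L/gal = 620,740 L.
[OCl⁻]/[HOCl] = 10^(pH − pKa) = 10^(7.21 − 7.58) = 0.4266; fraction as HOCl = 1/(1 + 0.4266) = 0.701.
Free chlorine required for 0.96 ppm HOCl: 0.96 / 0.701 = 1.37 ppm.
FC to add: 1.37 − 0.3 = 1.07 mg/L as Cl₂.
Cl₂ equivalent: 1.07 mg/L × 620,740 L = 663.9 g.
Product at 73.3% available Cl: 663.9 / 0.733 = 905.7 g.

906 g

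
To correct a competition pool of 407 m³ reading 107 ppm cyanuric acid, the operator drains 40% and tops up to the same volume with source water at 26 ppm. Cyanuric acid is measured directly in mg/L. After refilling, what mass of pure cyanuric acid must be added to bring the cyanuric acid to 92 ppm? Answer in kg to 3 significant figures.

7.08 kg

Volume: 407 m³ = 407,000 L.
After draining 40% and refilling: 107 × 0.60 + 26 × 0.40 = 74.6 ppm.
Deficit to target: 92 − 74.6 = 17.4 mg/L.
Mass: 17.4 mg/L × 407,000 L = 7082 g cyanuric acid.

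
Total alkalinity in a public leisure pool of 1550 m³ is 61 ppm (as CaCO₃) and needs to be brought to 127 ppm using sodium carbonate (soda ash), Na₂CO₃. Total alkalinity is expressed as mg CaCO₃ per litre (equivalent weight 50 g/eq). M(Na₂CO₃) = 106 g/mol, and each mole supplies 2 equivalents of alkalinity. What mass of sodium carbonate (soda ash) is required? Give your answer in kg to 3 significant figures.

Volume: 1550 m³ = 1,550,000 L.
Alkalinity to add: (127 − 61) = 66 mg/L as CaCO₃ × 1,550,000 L = 102,300 g as CaCO₃.
Equivalents: 102,300 g ÷ 50 g/eq = 2046 eq.
Each mole of Na₂CO₃ supplies 2 eq, so 2046 / 2 = 1023 mol.
Mass: 1023 mol × 106 g/mol = 108,400 g.

108 kg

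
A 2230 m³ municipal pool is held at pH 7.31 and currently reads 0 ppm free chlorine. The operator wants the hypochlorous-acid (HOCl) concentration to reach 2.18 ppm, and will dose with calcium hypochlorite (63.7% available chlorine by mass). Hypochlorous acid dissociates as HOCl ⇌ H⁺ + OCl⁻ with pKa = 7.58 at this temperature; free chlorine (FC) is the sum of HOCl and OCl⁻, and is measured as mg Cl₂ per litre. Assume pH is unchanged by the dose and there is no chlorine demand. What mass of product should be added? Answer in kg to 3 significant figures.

Volume: 2230 m³ = 2,230,000 L.
[OCl⁻]/[HOCl] = 10^(pH − pKa) = 10^(7.31 − 7.58) = 0.537; fraction as HOCl = 1/(1 + 0.537) = 0.6506.
Free chlorine required for 2.18 ppm HOCl: 2.18 / 0.6506 = 3.351 ppm.
FC to add: 3.351 − 0 = 3.351 mg/L as Cl₂.
Cl₂ equivalent: 3.351 mg/L × 2,230,000 L = 7472 g.
Product at 63.7% available Cl: 7472 / 0.637 = 11,730 g.

11.7 kg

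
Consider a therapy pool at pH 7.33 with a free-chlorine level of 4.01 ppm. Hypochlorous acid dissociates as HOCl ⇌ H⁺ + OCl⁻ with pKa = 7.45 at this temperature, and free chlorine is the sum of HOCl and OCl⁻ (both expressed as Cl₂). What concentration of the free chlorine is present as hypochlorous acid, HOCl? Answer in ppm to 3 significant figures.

[OCl⁻]/[HOCl] = 10^(pH − pKa) = 10^(7.33 − 7.45) = 10^-0.12 = 0.7586.
Fraction as HOCl = 1 / (1 + 0.7586) = 0.5686.
HOCl = 0.5686 × 4.01 ppm = 2.28 ppm.

2.28 ppm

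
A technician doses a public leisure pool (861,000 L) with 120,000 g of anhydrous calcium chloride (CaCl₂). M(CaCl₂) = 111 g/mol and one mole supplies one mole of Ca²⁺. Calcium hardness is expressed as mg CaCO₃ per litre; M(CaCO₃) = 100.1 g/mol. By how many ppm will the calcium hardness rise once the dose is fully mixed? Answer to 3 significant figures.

126 ppm

Moles of Ca²⁺: 120,000 g ÷ 111 g/mol = 1081 mol.
As CaCO₃: 1081 mol × 100.1 g/mol = 108,200 g.
Rise: 108,200 g / 861,000 L × 1000 = 125.7 mg/L.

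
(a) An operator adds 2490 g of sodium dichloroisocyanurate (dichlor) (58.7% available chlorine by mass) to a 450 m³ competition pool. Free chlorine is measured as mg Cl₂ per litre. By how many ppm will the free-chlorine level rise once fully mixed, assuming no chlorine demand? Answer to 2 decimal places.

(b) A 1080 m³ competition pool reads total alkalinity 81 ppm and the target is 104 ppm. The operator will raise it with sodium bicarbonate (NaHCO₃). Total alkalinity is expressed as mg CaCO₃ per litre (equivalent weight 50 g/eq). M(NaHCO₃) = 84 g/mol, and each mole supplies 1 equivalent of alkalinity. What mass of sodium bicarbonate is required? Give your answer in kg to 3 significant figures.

(a) 3.25 ppm; (b) 41.7 kg

(a) Volume: 450 m³ = 450,000 L.
(a) Available chlorine delivered: 2490 g × 0.587 = 1462 g as Cl₂.
(a) Concentration rise: 1462 g / 450,000 L = 3.248 mg/L = 3.25 ppm.

(b) Volume: 1080 m³ = 1,080,000 L.
(b) Alkalinity to add: (104 − 81) = 23 mg/L as CaCO₃ × 1,080,000 L = 24,840 g as CaCO₃.
(b) Equivalents: 24,840 g ÷ 50 g/eq = 496.8 eq.
(b) NaHCO₃ supplies 1 eq per mole → 496.8 mol.
(b) Mass: 496.8 mol × 84 g/mol = 41,730 g.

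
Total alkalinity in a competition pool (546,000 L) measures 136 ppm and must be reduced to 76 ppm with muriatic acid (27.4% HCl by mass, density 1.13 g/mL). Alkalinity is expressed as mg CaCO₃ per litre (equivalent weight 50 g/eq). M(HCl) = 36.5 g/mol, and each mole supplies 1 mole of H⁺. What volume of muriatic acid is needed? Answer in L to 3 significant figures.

77.2 L

Alkalinity to neutralize: (136 − 76) = 60 mg/L as CaCO₃ × 546,000 L = 32,760 g as CaCO₃.
Equivalents of H⁺ required: 32,760 ÷ 50 g/eq = 655.2 eq = 655.2 mol HCl.
Mass of HCl: 655.2 × 36.5 = 23,910 g.
Mass of 27.4% solution: 23,910 / 0.274 = 87,280 g.
Volume: 87,280 g ÷ 1.13 g/mL = 77,240 mL.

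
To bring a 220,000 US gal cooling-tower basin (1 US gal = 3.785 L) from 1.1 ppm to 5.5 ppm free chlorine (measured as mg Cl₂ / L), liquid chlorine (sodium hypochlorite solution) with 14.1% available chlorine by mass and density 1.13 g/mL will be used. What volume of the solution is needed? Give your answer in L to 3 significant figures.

Volume: 220,000 US gal × 3.785 L/gal = 832,700 L.
Chlorine deficit: 5.5 − 1.1 = 4.4 ppm = 4.4 mg/L as Cl₂.
Cl₂ equivalent needed: 4.4 mg/L × 832,700 L = 3,664,000 mg = 3664 g.
Product at 14.1% available chlorine: 3664 / 0.141 = 25,980 g.
Volume at density 1.13 g/mL: 25,980 g ÷ 1.13 g/mL = 23,000 mL.

23.0 L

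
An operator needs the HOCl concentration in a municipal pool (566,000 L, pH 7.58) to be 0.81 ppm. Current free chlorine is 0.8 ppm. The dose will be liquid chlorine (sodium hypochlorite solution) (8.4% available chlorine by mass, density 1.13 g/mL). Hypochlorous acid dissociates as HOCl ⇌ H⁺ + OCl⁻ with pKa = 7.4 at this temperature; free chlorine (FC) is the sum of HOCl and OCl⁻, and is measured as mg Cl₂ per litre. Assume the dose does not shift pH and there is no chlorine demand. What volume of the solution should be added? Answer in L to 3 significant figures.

7.37 L

[OCl⁻]/[HOCl] = 10^(pH − pKa) = 10^(7.58 − 7.4) = 1.514; fraction as HOCl = 1/(1 + 1.514) = 0.3978.
Free chlorine required for 0.81 ppm HOCl: 0.81 / 0.3978 = 2.036 ppm.
FC to add: 2.036 − 0.8 = 1.236 mg/L as Cl₂.
Cl₂ equivalent: 1.236 mg/L × 566,000 L = 699.6 g.
Product at 8.4% available Cl: 699.6 / 0.084 = 8328 g.
Volume: 8328 g ÷ 1.13 g/mL = 7370 mL.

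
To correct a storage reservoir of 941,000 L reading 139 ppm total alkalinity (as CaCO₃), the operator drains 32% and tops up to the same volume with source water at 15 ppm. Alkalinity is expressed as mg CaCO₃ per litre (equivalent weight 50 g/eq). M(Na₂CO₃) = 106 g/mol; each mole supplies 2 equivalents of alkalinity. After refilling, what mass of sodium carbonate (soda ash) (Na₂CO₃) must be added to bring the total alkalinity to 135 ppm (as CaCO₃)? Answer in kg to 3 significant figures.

35.6 kg

After draining 32% and refilling: 139 × 0.68 + 15 × 0.32 = 99.32 ppm.
Deficit to target: 135 − 99.32 = 35.68 mg/L.
As CaCO₃: 35.68 mg/L × 941,000 L = 33,570 g; ÷ 50 g/eq ÷ 2 = 335.7 mol Na₂CO₃.
Mass: 335.7 × 106 = 35,590 g.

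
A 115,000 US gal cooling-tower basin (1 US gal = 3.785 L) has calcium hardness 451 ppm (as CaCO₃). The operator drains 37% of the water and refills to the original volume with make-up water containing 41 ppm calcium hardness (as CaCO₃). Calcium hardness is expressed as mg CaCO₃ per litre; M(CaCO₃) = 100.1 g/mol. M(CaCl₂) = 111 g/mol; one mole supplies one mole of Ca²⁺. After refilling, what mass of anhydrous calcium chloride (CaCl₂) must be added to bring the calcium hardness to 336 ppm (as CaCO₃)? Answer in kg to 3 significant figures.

17.7 kg

Volume: 115,000 US gal × 3.785 L/gal = 435,275 L.
After draining 37% and refilling: 451 × 0.63 + 41 × 0.37 = 299.3 ppm.
Deficit to target: 336 − 299.3 = 36.7 mg/L.
As CaCO₃: 36.7 mg/L × 435,275 L = 15,970 g; ÷ 100.1 = 159.6 mol Ca²⁺.
Mass: 159.6 × 111 = 17,710 g.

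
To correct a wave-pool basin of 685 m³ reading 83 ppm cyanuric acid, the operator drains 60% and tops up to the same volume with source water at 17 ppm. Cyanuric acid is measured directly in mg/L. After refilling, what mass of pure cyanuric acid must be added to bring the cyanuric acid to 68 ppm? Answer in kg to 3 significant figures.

16.9 kg

Volume: 685 m³ = 685,000 L.
After draining 60% and refilling: 83 × 0.40 + 17 × 0.60 = 43.4 ppm.
Deficit to target: 68 − 43.4 = 24.6 mg/L.
Mass: 24.6 mg/L × 685,000 L = 16,850 g cyanuric acid.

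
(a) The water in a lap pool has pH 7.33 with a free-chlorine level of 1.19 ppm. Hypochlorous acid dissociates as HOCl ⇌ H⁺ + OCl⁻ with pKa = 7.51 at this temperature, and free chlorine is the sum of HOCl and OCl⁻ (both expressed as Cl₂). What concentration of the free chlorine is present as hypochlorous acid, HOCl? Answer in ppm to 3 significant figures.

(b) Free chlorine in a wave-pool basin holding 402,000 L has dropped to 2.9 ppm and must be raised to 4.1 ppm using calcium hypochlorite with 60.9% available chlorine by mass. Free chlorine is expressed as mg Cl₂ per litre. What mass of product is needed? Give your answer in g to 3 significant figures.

(a) 0.717 ppm; (b) 792 g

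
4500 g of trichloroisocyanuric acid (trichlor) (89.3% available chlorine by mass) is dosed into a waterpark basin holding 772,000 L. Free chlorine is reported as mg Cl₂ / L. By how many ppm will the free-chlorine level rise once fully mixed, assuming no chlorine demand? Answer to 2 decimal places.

5.21 ppm

Available chlorine delivered: 4500 g × 0.893 = 4018 g as Cl₂.
Concentration rise: 4018 g / 772,000 L = 5.205 mg/L = 5.21 ppm.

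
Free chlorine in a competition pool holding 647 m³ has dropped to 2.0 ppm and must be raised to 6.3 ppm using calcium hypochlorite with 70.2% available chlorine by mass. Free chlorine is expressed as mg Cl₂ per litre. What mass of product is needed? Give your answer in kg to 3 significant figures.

3.96 kg

Volume: 647 m³ = 647,000 L.
Chlorine deficit: 6.3 − 2.0 = 4.3 ppm = 4.3 mg/L as Cl₂.
Cl₂ equivalent needed: 4.3 mg/L × 647,000 L = 2,782,000 mg = 2782 g.
Product at 70.2% available chlorine: 2782 / 0.702 = 3963 g.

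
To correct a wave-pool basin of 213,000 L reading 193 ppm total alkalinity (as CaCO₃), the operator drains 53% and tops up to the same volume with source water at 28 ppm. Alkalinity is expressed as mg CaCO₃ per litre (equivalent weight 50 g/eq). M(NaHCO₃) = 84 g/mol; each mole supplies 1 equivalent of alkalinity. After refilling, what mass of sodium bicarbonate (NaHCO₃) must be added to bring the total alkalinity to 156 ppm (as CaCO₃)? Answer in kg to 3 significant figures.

18.1 kg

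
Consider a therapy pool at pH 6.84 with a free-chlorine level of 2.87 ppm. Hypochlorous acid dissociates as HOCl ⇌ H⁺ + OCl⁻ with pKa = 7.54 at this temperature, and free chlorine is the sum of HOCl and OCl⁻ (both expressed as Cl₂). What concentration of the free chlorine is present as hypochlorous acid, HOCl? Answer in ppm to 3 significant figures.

2.39 ppm

[OCl⁻]/[HOCl] = 10^(pH − pKa) = 10^(6.84 − 7.54) = 10^-0.70 = 0.1995.
Fraction as HOCl = 1 / (1 + 0.1995) = 0.8337.
HOCl = 0.8337 × 2.87 ppm = 2.393 ppm.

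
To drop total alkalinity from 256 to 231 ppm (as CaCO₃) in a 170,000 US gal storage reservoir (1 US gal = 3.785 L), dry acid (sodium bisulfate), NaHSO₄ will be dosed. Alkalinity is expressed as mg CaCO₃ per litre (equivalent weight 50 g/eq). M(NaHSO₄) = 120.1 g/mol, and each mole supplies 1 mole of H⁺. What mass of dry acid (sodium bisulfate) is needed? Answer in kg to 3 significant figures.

38.6 kg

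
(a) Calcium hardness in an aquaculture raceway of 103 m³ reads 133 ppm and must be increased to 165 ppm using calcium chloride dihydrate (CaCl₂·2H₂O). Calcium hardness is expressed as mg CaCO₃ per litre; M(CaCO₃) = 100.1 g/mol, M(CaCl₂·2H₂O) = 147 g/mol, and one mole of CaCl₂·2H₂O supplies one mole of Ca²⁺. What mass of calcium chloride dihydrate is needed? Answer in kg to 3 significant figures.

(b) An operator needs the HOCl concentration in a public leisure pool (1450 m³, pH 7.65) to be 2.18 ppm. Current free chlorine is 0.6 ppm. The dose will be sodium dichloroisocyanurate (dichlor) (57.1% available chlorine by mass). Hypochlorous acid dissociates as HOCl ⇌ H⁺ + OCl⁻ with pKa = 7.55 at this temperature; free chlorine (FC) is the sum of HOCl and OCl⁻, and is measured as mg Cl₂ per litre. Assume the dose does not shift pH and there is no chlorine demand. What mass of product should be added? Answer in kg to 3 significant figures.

(a) Volume: 103 m³ = 103,000 L.
(a) Hardness to add: (165 − 133) = 32 mg/L as CaCO₃ × 103,000 L = 3296 g as CaCO₃.
(a) Moles of Ca²⁺ (1 mol Ca²⁺ ≡ 1 mol CaCO₃): 3296 / 100.1 g/mol = 32.93 mol.
(a) Mass of CaCl₂·2H₂O: 32.93 × 147 = 4840 g.

(b) Volume: 1450 m³ = 1,450,000 L.
(b) [OCl⁻]/[HOCl] = 10^(pH − pKa) = 10^(7.65 − 7.55) = 1.259; fraction as HOCl = 1/(1 + 1.259) = 0.4427.
(b) Free chlorine required for 2.18 ppm HOCl: 2.18 / 0.4427 = 4.924 ppm.
(b) FC to add: 4.924 − 0.6 = 4.324 mg/L as Cl₂.
(b) Cl₂ equivalent: 4.324 mg/L × 1,450,000 L = 6270 g.
(b) Product at 57.1% available Cl: 6270 / 0.571 = 10,980 g.

(a) 4.84 kg; (b) 11.0 kg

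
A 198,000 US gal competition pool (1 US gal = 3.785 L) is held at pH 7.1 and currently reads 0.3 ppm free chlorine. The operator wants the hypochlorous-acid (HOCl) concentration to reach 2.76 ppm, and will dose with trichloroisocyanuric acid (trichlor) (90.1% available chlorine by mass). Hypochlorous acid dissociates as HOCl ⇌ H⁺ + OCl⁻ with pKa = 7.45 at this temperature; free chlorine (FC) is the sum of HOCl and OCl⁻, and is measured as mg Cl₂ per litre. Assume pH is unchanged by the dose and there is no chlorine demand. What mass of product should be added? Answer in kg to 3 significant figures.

Volume: 198,000 US gal × 3.785 L/gal = 749,430 L.
[OCl⁻]/[HOCl] = 10^(pH − pKa) = 10^(7.1 − 7.45) = 0.4467; fraction as HOCl = 1/(1 + 0.4467) = 0.6912.
Free chlorine required for 2.76 ppm HOCl: 2.76 / 0.6912 = 3.993 ppm.
FC to add: 3.993 − 0.3 = 3.693 mg/L as Cl₂.
Cl₂ equivalent: 3.693 mg/L × 749,430 L = 2768 g.
Product at 90.1% available Cl: 2768 / 0.901 = 3072 g.

3.07 kg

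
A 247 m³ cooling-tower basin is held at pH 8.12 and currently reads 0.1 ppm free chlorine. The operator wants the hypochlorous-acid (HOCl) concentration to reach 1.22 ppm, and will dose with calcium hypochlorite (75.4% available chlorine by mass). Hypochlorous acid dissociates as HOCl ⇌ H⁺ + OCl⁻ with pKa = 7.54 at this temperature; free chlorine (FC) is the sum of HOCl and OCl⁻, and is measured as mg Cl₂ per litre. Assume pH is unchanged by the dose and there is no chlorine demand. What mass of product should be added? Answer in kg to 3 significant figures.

Volume: 247 m³ = 247,000 L.
[OCl⁻]/[HOCl] = 10^(pH − pKa) = 10^(8.12 − 7.54) = 3.802; fraction as HOCl = 1/(1 + 3.802) = 0.2083.
Free chlorine required for 1.22 ppm HOCl: 1.22 / 0.2083 = 5.858 ppm.
FC to add: 5.858 − 0.1 = 5.758 mg/L as Cl₂.
Cl₂ equivalent: 5.758 mg/L × 247,000 L = 1422 g.
Product at 75.4% available Cl: 1422 / 0.754 = 1886 g.

1.89 kg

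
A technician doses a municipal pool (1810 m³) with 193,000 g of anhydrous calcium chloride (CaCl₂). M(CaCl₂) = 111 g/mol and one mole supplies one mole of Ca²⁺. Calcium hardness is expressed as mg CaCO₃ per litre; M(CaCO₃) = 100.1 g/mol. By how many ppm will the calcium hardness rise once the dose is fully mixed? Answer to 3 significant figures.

Volume: 1810 m³ = 1,810,000 L.
Moles of Ca²⁺: 193,000 g ÷ 111 g/mol = 1739 mol.
As CaCO₃: 1739 mol × 100.1 g/mol = 174,000 g.
Rise: 174,000 g / 1,810,000 L × 1000 = 96.16 mg/L.

96.2 ppm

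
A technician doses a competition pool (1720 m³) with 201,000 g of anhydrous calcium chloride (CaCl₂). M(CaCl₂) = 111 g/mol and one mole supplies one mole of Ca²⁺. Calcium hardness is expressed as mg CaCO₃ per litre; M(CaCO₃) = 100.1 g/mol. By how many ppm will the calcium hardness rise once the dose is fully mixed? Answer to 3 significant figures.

105 ppm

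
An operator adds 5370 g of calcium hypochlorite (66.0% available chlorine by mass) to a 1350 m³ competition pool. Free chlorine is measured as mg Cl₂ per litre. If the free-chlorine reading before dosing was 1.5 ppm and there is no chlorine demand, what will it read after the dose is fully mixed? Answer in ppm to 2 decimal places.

Volume: 1350 m³ = 1,350,000 L.
Available chlorine delivered: 5370 g × 0.66 = 3544 g as Cl₂.
Concentration rise: 3544 g / 1,350,000 L = 2.625 mg/L = 2.63 ppm.
Final FC: 1.5 + 2.63 = 4.13 ppm.

4.13 ppm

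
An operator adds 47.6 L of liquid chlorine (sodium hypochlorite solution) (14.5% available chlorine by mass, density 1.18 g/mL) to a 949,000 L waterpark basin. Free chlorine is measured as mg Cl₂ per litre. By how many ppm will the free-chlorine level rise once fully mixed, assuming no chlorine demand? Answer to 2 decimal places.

8.58 ppm

Mass of solution: 47.6 L × 1000 mL/L × 1.18 g/mL = 56,170 g.
Available chlorine delivered: 56,170 g × 0.145 = 8144 g as Cl₂.
Concentration rise: 8144 g / 949,000 L = 8.582 mg/L = 8.58 ppm.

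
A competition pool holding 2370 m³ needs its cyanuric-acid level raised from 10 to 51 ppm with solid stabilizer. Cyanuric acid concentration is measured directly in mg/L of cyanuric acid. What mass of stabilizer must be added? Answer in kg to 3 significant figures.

97.2 kg

Volume: 2370 m³ = 2,370,000 L.
CYA to add: (51 − 10) = 41 mg/L × 2,370,000 L = 97,170 g cyanuric acid.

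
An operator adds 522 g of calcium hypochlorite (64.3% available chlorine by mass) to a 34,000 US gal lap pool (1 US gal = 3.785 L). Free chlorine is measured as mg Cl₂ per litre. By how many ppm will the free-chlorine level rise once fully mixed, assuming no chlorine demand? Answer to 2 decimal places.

2.61 ppm

Volume: 34,000 US gal × 3.785 L/gal = 128,690 L.
Available chlorine delivered: 522 g × 0.643 = 335.6 g as Cl₂.
Concentration rise: 335.6 g / 128,690 L = 2.608 mg/L = 2.61 ppm.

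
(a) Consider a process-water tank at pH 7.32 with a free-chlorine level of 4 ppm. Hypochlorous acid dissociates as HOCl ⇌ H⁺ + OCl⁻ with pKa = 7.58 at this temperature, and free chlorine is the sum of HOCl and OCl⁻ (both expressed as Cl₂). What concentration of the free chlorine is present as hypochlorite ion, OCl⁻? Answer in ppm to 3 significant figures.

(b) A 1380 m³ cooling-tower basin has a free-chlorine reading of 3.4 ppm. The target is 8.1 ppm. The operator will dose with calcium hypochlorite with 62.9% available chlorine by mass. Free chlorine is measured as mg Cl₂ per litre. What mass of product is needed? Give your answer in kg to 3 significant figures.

(a) [OCl⁻]/[HOCl] = 10^(pH − pKa) = 10^(7.32 − 7.58) = 10^-0.26 = 0.5495.
(a) Fraction as HOCl = 1 / (1 + 0.5495) = 0.6454.
(a) OCl⁻ = (1 − 0.6454) × 4 ppm = 1.419 ppm.

(b) Volume: 1380 m³ = 1,380,000 L.
(b) Chlorine deficit: 8.1 − 3.4 = 4.7 ppm = 4.7 mg/L as Cl₂.
(b) Cl₂ equivalent needed: 4.7 mg/L × 1,380,000 L = 6,486,000 mg = 6486 g.
(b) Product at 62.9% available chlorine: 6486 / 0.629 = 10,310 g.

(a) 1.42 ppm; (b) 10.3 kg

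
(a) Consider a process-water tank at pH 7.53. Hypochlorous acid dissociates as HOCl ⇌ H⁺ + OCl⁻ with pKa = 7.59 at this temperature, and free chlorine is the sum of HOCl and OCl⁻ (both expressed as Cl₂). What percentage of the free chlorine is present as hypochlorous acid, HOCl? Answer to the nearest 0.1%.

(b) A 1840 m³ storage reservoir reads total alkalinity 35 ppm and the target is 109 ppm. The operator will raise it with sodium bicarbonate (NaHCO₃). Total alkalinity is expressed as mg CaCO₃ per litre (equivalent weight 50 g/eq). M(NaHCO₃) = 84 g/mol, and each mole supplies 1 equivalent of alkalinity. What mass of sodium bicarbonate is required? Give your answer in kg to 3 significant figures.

(a) 53.4%; (b) 229 kg

(a) [OCl⁻]/[HOCl] = 10^(pH − pKa) = 10^(7.53 − 7.59) = 10^-0.06 = 0.871.
(a) Fraction as HOCl = 1 / (1 + 0.871) = 0.5345.

(b) Volume: 1840 m³ = 1,840,000 L.
(b) Alkalinity to add: (109 − 35) = 74 mg/L as CaCO₃ × 1,840,000 L = 136,200 g as CaCO₃.
(b) Equivalents: 136,200 g ÷ 50 g/eq = 2723 eq.
(b) NaHCO₃ supplies 1 eq per mole → 2723 mol.
(b) Mass: 2723 mol × 84 g/mol = 228,700 g.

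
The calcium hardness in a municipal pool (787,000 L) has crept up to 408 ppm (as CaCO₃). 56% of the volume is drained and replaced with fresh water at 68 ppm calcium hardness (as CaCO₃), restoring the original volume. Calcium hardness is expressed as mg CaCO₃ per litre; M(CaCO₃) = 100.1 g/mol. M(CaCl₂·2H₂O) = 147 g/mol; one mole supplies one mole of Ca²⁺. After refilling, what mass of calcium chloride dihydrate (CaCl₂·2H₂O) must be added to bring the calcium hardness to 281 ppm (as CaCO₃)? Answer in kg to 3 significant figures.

After draining 56% and refilling: 408 × 0.44 + 68 × 0.56 = 217.6 ppm.
Deficit to target: 281 − 217.6 = 63.4 mg/L.
As CaCO₃: 63.4 mg/L × 787,000 L = 49,900 g; ÷ 100.1 = 498.5 mol Ca²⁺.
Mass: 498.5 × 147 = 73,270 g.

73.3 kg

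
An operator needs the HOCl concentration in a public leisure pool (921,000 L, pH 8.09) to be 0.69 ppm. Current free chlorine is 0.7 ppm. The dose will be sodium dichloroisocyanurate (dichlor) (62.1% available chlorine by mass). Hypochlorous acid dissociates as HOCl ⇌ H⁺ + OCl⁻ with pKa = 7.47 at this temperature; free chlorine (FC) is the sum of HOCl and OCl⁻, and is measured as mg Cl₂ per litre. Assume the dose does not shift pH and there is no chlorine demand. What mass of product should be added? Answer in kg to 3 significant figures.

[OCl⁻]/[HOCl] = 10^(pH − pKa) = 10^(8.09 − 7.47) = 4.169; fraction as HOCl = 1/(1 + 4.169) = 0.1935.
Free chlorine required for 0.69 ppm HOCl: 0.69 / 0.1935 = 3.566 ppm.
FC to add: 3.566 − 0.7 = 2.866 mg/L as Cl₂.
Cl₂ equivalent: 2.866 mg/L × 921,000 L = 2640 g.
Product at 62.1% available Cl: 2640 / 0.621 = 4251 g.

4.25 kg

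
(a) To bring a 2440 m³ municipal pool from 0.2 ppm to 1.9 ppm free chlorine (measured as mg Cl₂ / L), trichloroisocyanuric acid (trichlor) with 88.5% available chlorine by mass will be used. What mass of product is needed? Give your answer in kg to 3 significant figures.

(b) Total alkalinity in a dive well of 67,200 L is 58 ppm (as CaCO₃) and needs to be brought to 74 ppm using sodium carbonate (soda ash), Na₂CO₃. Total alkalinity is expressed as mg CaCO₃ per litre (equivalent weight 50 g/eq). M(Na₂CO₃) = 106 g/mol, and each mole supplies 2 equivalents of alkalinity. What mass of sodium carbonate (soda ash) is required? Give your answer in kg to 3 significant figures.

(a) 4.69 kg; (b) 1.14 kg

(a) Volume: 2440 m³ = 2,440,000 L.
(a) Chlorine deficit: 1.9 − 0.2 = 1.7 ppm = 1.7 mg/L as Cl₂.
(a) Cl₂ equivalent needed: 1.7 mg/L × 2,440,000 L = 4,148,000 mg = 4148 g.
(a) Product at 88.5% available chlorine: 4148 / 0.885 = 4687 g.

(b) Alkalinity to add: (74 − 58) = 16 mg/L as CaCO₃ × 67,200 L = 1075 g as CaCO₃.
(b) Equivalents: 1075 g ÷ 50 g/eq = 21.5 eq.
(b) Each mole of Na₂CO₃ supplies 2 eq, so 21.5 / 2 = 10.75 mol.
(b) Mass: 10.75 mol × 106 g/mol = 1140 g.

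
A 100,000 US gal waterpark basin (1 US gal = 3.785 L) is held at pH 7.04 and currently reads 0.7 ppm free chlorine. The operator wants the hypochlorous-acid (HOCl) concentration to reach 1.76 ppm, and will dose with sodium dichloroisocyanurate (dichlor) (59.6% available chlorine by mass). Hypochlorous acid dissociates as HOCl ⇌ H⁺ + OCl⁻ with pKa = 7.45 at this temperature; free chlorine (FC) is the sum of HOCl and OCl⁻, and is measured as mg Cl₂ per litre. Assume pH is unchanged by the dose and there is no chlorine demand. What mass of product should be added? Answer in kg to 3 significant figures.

Volume: 100,000 US gal × 3.785 L/gal = 378,500 L.
[OCl⁻]/[HOCl] = 10^(pH − pKa) = 10^(7.04 − 7.45) = 0.389; fraction as HOCl = 1/(1 + 0.389) = 0.7199.
Free chlorine required for 1.76 ppm HOCl: 1.76 / 0.7199 = 2.445 ppm.
FC to add: 2.445 − 0.7 = 1.745 mg/L as Cl₂.
Cl₂ equivalent: 1.745 mg/L × 378,500 L = 660.4 g.
Product at 59.6% available Cl: 660.4 / 0.596 = 1108 g.

1.11 kg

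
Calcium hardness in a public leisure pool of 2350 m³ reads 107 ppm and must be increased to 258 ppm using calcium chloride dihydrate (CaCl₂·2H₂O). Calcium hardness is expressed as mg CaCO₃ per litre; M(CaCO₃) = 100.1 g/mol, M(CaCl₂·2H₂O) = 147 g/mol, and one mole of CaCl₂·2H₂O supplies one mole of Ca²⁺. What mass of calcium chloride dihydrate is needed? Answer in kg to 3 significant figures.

521 kg

Volume: 2350 m³ = 2,350,000 L.
Hardness to add: (258 − 107) = 151 mg/L as CaCO₃ × 2,350,000 L = 354,800 g as CaCO₃.
Moles of Ca²⁺ (1 mol Ca²⁺ ≡ 1 mol CaCO₃): 354,800 / 100.1 g/mol = 3545 mol.
Mass of CaCl₂·2H₂O: 3545 × 147 = 521,100 g.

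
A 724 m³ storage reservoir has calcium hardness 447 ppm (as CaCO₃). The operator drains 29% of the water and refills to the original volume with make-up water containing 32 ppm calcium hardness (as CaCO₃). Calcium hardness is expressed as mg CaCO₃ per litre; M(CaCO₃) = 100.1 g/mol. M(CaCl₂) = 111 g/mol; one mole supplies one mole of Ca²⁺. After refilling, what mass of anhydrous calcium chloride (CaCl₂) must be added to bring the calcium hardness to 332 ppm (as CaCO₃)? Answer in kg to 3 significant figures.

Volume: 724 m³ = 724,000 L.
After draining 29% and refilling: 447 × 0.71 + 32 × 0.29 = 326.65 ppm.
Deficit to target: 332 − 326.65 = 5.35 mg/L.
As CaCO₃: 5.35 mg/L × 724,000 L = 3873 g; ÷ 100.1 = 38.7 mol Ca²⁺.
Mass: 38.7 × 111 = 4295 g.

4.30 kg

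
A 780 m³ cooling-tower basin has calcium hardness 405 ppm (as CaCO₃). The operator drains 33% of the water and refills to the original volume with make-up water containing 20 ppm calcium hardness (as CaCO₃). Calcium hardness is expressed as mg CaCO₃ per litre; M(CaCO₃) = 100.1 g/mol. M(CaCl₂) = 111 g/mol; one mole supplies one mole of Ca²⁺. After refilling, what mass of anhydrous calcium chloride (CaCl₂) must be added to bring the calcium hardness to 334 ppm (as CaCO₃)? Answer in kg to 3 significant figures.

48.5 kg

Volume: 780 m³ = 780,000 L.
After draining 33% and refilling: 405 × 0.67 + 20 × 0.33 = 277.95 ppm.
Deficit to target: 334 − 277.95 = 56.05 mg/L.
As CaCO₃: 56.05 mg/L × 780,000 L = 43,720 g; ÷ 100.1 = 436.8 mol Ca²⁺.
Mass: 436.8 × 111 = 48,480 g.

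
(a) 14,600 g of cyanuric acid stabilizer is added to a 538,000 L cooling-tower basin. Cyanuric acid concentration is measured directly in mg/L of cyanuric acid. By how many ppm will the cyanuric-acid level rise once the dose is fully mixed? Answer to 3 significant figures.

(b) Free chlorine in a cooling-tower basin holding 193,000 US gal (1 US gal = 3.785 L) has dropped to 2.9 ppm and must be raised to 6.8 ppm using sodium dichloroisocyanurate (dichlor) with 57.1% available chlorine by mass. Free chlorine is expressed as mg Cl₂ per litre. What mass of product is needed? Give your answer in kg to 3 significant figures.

(a) Rise: 14,600 g / 538,000 L × 1000 = 27.14 mg/L.

(b) Volume: 193,000 US gal × 3.785 L/gal = 730,505 L.
(b) Chlorine deficit: 6.8 − 2.9 = 3.9 ppm = 3.9 mg/L as Cl₂.
(b) Cl₂ equivalent needed: 3.9 mg/L × 730,505 L = 2,849,000 mg = 2849 g.
(b) Product at 57.1% available chlorine: 2849 / 0.571 = 4989 g.

(a) 27.1 ppm; (b) 4.99 kg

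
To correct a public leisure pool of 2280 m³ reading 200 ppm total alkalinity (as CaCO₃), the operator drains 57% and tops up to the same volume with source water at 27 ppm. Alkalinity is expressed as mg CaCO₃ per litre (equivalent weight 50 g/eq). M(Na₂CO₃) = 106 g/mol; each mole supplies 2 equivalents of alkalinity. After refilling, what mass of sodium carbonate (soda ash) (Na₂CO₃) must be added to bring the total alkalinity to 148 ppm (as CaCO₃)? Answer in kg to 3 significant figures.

Volume: 2280 m³ = 2,280,000 L.
After draining 57% and refilling: 200 × 0.43 + 27 × 0.57 = 101.39 ppm.
Deficit to target: 148 − 101.39 = 46.61 mg/L.
As CaCO₃: 46.61 mg/L × 2,280,000 L = 106,300 g; ÷ 50 g/eq ÷ 2 = 1063 mol Na₂CO₃.
Mass: 1063 × 106 = 112,600 g.

113 kg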